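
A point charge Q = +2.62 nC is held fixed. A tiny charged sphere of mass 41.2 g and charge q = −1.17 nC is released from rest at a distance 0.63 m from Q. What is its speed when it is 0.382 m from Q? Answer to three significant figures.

Only the electrostatic force acts, so mechanical energy is conserved: ½mv² = U₁ − U₂ = kQq(1/r₁ − 1/r₂).
U₁ − U₂ = (8.99×10⁹ N·m²/C²)(2.62×10⁻⁹ C)(-1.17×10⁻⁹ C)(1/0.630 − 1/0.382) = 2.84×10⁻⁸ J.
v = √(2·2.84×10⁻⁸/0.0412) = 1.17×10⁻³ m/s.

1.17×10⁻³ m/s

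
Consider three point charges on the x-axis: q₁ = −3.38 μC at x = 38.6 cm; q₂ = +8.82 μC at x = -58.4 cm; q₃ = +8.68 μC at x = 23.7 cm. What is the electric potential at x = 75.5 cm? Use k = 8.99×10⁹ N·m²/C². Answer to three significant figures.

1.28×10⁵ V

The total potential is the scalar sum of each charge's contribution, V = Σ kqᵢ/rᵢ.
Distances from the field point to each charge: r₁ = 0.369 m, r₂ = 1.34 m, r₃ = 0.518 m.
V = k[(-3.38×10⁻⁶)/(0.369) + (8.82×10⁻⁶)/(1.34) + (8.68×10⁻⁶)/(0.518)] = 1.28×10⁵ V.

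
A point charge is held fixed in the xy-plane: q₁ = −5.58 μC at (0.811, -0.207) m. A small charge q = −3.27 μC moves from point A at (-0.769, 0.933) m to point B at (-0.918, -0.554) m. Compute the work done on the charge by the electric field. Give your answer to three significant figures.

-8.83×10⁻³ J

The work done by the electric force is W_field = −ΔU = −q(V_B − V_A) = q(V_A − V_B).
At A: distance to the source charge is 1.95 m; V_A = kq₁/r = -2.57×10⁴ V.
At B: distance to the source charge is 1.76 m; V_B = kq₁/r = -2.84×10⁴ V.
ΔV = V_B − V_A = -2700 V.
W_field = −qΔV = −(-3.27×10⁻⁶ C)(-2700 V) = -8.83×10⁻³ J.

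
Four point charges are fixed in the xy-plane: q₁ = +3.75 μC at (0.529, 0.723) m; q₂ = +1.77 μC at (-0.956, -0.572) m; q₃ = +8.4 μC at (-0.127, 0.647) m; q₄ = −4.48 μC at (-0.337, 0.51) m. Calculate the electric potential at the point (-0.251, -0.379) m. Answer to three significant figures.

7.47×10⁴ V

The total potential is the scalar sum of each charge's contribution, V = Σ kqᵢ/rᵢ.
Distances from the field point to each charge: r₁ = 1.35 m, r₂ = 0.731 m, r₃ = 1.03 m, r₄ = 0.893 m.
V = k[(3.75×10⁻⁶)/(1.35) + (1.77×10⁻⁶)/(0.731) + (8.40×10⁻⁶)/(1.03) + (-4.48×10⁻⁶)/(0.893)] = 7.47×10⁴ V.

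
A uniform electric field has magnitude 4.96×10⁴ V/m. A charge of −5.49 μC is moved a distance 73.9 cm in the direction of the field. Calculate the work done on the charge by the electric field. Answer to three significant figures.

-0.201 J

The potential change for a displacement 73.9 cm in the direction of the field is ΔV = −Ed = -3.67×10⁴ V.
W_field = −qΔV = -0.201 J.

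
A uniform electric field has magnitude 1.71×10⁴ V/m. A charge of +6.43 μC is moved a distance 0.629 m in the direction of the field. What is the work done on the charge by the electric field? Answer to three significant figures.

0.0692 J

The potential change for a displacement 0.629 m in the direction of the field is ΔV = −Ed = -1.08×10⁴ V.
W_field = −qΔV = 0.0692 J.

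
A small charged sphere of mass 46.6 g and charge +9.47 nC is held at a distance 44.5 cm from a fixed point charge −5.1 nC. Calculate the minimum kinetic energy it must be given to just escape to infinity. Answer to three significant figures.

9.76×10⁻⁷ J

To just escape, total mechanical energy must reach zero at infinity: ½mv²_min + U = 0, so ½mv²_min = −U = |kQq|/r.
|U| = |kQq|/r = (8.99×10⁹ N·m²/C²)(5.10×10⁻⁹)(9.47×10⁻⁹)/(0.445) = 9.76×10⁻⁷ J.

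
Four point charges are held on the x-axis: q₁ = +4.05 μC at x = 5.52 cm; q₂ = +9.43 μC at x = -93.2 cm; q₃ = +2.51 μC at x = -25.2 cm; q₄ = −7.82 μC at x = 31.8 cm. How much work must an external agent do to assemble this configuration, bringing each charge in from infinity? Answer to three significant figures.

-0.965 J

The assembly work is the sum of pairwise potential energies, U = Σ_{i<j} kqᵢqⱼ/rᵢⱼ.
Pair separations: r₁₂ = 0.987 m, r₁₃ = 0.307 m, r₁₄ = 0.263 m, r₂₃ = 0.680 m, r₂₄ = 1.25 m, r₃₄ = 0.570 m.
Summing all 6 pair terms gives U = -0.965 J.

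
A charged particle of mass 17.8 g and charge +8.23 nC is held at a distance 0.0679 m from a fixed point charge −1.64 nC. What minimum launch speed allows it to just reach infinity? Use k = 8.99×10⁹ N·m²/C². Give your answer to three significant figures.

0.0142 m/s

To just escape, total mechanical energy must reach zero at infinity: ½mv²_min + U = 0, so ½mv²_min = −U = |kQq|/r.
|U| = |kQq|/r = (8.99×10⁹ N·m²/C²)(1.64×10⁻⁹)(8.23×10⁻⁹)/(0.0679) = 1.79×10⁻⁶ J.
v_min = √(2|U|/m) = √(2·1.79×10⁻⁶/0.0178) = 0.0142 m/s.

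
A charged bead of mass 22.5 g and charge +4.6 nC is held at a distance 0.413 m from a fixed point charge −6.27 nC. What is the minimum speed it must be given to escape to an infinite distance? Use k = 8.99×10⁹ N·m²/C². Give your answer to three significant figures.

To just escape, total mechanical energy must reach zero at infinity: ½mv²_min + U = 0, so ½mv²_min = −U = |kQq|/r.
|U| = |kQq|/r = (8.99×10⁹ N·m²/C²)(6.27×10⁻⁹)(4.60×10⁻⁹)/(0.413) = 6.28×10⁻⁷ J.
v_min = √(2|U|/m) = √(2·6.28×10⁻⁷/0.0225) = 7.47×10⁻³ m/s.

7.47×10⁻³ m/s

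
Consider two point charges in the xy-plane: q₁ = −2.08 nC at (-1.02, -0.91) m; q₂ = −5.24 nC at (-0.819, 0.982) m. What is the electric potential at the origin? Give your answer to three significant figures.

The total potential is the scalar sum of each charge's contribution, V = Σ kqᵢ/rᵢ.
Distances from the field point to each charge: r₁ = 1.37 m, r₂ = 1.28 m.
V = k[(-2.08×10⁻⁹)/(1.37) + (-5.24×10⁻⁹)/(1.28)] = -50.5 V.

-50.5 V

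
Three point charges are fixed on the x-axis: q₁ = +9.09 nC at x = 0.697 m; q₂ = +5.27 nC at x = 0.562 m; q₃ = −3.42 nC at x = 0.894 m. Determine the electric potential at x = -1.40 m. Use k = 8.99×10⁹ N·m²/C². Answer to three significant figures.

Electric potential is a scalar, so the contributions from each charge add algebraically: V = Σ kqᵢ/rᵢ.
Distances from the field point to each charge: r₁ = 2.10 m, r₂ = 1.96 m, r₃ = 2.29 m.
V = k[(9.09×10⁻⁹)/(2.10) + (5.27×10⁻⁹)/(1.96) + (-3.42×10⁻⁹)/(2.29)] = 49.7 V.

49.7 V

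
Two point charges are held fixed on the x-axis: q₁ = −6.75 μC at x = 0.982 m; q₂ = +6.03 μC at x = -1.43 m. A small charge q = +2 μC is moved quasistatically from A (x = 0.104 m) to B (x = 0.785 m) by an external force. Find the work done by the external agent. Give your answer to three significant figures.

For quasistatic motion the external work equals the change in potential energy: W_ext = qΔV = q(V_B − V_A).
At A: distances to the source charges are 0.878 m, 1.53 m; V_A = Σ kqᵢ/rᵢ = -3.38×10⁴ V.
At B: distances to the source charges are 0.197 m, 2.21 m; V_B = Σ kqᵢ/rᵢ = -2.84×10⁵ V.
ΔV = V_B − V_A = -2.50×10⁵ V.
W_ext = qΔV = (2.00×10⁻⁶ C)(-2.50×10⁵ V) = -0.500 J.

-0.500 J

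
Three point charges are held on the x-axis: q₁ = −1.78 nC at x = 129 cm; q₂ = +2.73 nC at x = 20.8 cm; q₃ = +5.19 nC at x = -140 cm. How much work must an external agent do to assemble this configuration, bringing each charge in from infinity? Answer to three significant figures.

7.96×10⁻⁹ J

The assembly work is the sum of pairwise potential energies, U = Σ_{i<j} kqᵢqⱼ/rᵢⱼ.
Pair separations: r₁₂ = 1.08 m, r₁₃ = 2.69 m, r₂₃ = 1.61 m.
U = (-4.04×10⁻⁸) + (-3.09×10⁻⁸) + (7.92×10⁻⁸) = 7.96×10⁻⁹ J.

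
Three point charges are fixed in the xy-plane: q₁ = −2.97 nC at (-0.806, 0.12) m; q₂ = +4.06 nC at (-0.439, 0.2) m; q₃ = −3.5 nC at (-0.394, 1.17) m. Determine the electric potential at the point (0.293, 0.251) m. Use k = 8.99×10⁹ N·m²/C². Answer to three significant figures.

-1.81 V

Electric potential is a scalar, so the contributions from each charge add algebraically: V = Σ kqᵢ/rᵢ.
Distances from the field point to each charge: r₁ = 1.11 m, r₂ = 0.734 m, r₃ = 1.15 m.
V = k[(-2.97×10⁻⁹)/(1.11) + (4.06×10⁻⁹)/(0.734) + (-3.50×10⁻⁹)/(1.15)] = -1.81 V.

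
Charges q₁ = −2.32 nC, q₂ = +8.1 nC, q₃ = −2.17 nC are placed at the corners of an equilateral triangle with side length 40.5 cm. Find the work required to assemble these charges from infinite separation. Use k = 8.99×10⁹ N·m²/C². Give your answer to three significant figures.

-6.96×10⁻⁷ J

The work to assemble the configuration equals its total potential energy, U = Σ kqᵢqⱼ/rᵢⱼ over all pairs.
All three pair separations equal the side length, 0.405 m.
U = (-4.17×10⁻⁷) + (1.12×10⁻⁷) + (-3.90×10⁻⁷) = -6.96×10⁻⁷ J.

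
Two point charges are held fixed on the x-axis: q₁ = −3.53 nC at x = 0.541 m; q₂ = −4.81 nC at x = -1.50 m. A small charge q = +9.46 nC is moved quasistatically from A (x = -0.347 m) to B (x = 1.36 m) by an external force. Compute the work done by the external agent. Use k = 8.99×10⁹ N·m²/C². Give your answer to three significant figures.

For quasistatic motion the external work equals the change in potential energy: W_ext = qΔV = q(V_B − V_A).
At A: distances to the source charges are 0.888 m, 1.15 m; V_A = Σ kqᵢ/rᵢ = -73.2 V.
At B: distances to the source charges are 0.819 m, 2.86 m; V_B = Σ kqᵢ/rᵢ = -53.9 V.
ΔV = V_B − V_A = 19.4 V.
W_ext = qΔV = (9.46×10⁻⁹ C)(19.4 V) = 1.83×10⁻⁷ J.

1.83×10⁻⁷ J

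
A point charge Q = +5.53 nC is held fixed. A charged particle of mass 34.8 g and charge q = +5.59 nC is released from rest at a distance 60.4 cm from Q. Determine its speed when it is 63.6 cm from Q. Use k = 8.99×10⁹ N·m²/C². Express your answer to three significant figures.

1.15×10⁻³ m/s

Only the electrostatic force acts, so mechanical energy is conserved: ½mv² = U₁ − U₂ = kQq(1/r₁ − 1/r₂).
U₁ − U₂ = (8.99×10⁹ N·m²/C²)(5.53×10⁻⁹ C)(5.59×10⁻⁹ C)(1/0.604 − 1/0.636) = 2.32×10⁻⁸ J.
v = √(2·2.32×10⁻⁸/0.0348) = 1.15×10⁻³ m/s.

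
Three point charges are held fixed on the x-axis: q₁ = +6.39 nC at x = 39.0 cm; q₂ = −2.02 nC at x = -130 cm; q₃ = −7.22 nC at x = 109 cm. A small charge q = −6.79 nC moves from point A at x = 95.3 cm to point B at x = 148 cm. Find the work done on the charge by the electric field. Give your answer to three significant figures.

The work done by the electric force is W_field = −ΔU = −q(V_B − V_A) = q(V_A − V_B).
At A: distances to the source charges are 0.563 m, 2.25 m, 0.137 m; V_A = Σ kqᵢ/rᵢ = -380 V.
At B: distances to the source charges are 1.09 m, 2.78 m, 0.390 m; V_B = Σ kqᵢ/rᵢ = -120 V.
ΔV = V_B − V_A = 260 V.
W_field = −qΔV = −(-6.79×10⁻⁹ C)(260 V) = 1.76×10⁻⁶ J.

1.76×10⁻⁶ J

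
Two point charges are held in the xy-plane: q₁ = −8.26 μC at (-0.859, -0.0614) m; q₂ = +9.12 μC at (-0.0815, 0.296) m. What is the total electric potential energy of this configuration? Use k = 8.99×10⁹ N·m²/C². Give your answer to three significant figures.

The work to assemble the configuration equals its total potential energy, U = Σ kqᵢqⱼ/rᵢⱼ over all pairs.
Pair separations: r₁₂ = 0.856 m.
U = (-0.791) = -0.791 J.

-0.791 J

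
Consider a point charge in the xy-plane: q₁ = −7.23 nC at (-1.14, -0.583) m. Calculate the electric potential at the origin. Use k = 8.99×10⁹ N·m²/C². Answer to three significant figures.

-50.8 V

The total potential is the scalar sum of each charge's contribution, V = Σ kqᵢ/rᵢ.
Distances from the field point to each charge: r₁ = 1.28 m.
V = k[(-7.23×10⁻⁹)/(1.28)] = -50.8 V.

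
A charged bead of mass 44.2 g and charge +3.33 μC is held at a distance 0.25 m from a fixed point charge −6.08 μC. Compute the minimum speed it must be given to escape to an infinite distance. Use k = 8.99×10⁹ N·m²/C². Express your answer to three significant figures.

5.74 m/s

To just escape, total mechanical energy must reach zero at infinity: ½mv²_min + U = 0, so ½mv²_min = −U = |kQq|/r.
|U| = |kQq|/r = (8.99×10⁹ N·m²/C²)(6.08×10⁻⁶)(3.33×10⁻⁶)/(0.250) = 0.728 J.
v_min = √(2|U|/m) = √(2·0.728/0.0442) = 5.74 m/s.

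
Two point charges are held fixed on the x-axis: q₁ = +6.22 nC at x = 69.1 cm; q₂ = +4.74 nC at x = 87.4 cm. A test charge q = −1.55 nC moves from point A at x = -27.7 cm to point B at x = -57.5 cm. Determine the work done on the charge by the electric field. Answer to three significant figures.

-3.29×10⁻⁸ J

The work done by the electric force is W_field = −ΔU = −q(V_B − V_A) = q(V_A − V_B).
At A: distances to the source charges are 0.968 m, 1.15 m; V_A = Σ kqᵢ/rᵢ = 94.8 V.
At B: distances to the source charges are 1.27 m, 1.45 m; V_B = Σ kqᵢ/rᵢ = 73.6 V.
ΔV = V_B − V_A = -21.2 V.
W_field = −qΔV = −(-1.55×10⁻⁹ C)(-21.2 V) = -3.29×10⁻⁸ J.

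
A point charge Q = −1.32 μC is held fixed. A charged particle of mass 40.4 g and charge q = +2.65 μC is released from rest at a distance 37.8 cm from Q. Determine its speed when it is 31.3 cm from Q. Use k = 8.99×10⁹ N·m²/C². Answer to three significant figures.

0.925 m/s

Only the electrostatic force acts, so mechanical energy is conserved: ½mv² = U₁ − U₂ = kQq(1/r₁ − 1/r₂).
U₁ − U₂ = (8.99×10⁹ N·m²/C²)(-1.32×10⁻⁶ C)(2.65×10⁻⁶ C)(1/0.378 − 1/0.313) = 0.0173 J.
v = √(2·0.0173/0.0404) = 0.925 m/s.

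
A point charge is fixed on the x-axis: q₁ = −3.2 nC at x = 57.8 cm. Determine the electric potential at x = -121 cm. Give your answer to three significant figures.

Electric potential is a scalar, so the contributions from each charge add algebraically: V = Σ kqᵢ/rᵢ.
V = k[(-3.20×10⁻⁹)/(1.79)] = -16.1 V.

-16.1 V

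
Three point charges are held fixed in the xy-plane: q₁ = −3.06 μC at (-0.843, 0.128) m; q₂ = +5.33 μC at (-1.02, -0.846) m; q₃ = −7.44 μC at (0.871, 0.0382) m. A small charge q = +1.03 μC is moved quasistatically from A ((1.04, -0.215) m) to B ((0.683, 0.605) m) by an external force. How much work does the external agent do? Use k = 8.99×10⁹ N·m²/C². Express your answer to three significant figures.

For quasistatic motion the external work equals the change in potential energy: W_ext = qΔV = q(V_B − V_A).
At A: distances to the source charges are 1.91 m, 2.15 m, 0.304 m; V_A = Σ kqᵢ/rᵢ = -2.12×10⁵ V.
At B: distances to the source charges are 1.60 m, 2.24 m, 0.597 m; V_B = Σ kqᵢ/rᵢ = -1.08×10⁵ V.
ΔV = V_B − V_A = 1.04×10⁵ V.
W_ext = qΔV = (1.03×10⁻⁶ C)(1.04×10⁵ V) = 0.107 J.

0.107 J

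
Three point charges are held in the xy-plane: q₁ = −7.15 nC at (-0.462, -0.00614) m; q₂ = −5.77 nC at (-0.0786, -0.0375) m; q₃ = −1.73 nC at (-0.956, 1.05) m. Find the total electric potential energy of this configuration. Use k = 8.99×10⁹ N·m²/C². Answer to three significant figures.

1.12×10⁻⁶ J

The work to assemble the configuration equals its total potential energy, U = Σ kqᵢqⱼ/rᵢⱼ over all pairs.
Pair separations: r₁₂ = 0.385 m, r₁₃ = 1.17 m, r₂₃ = 1.40 m.
U = (9.64×10⁻⁷) + (9.54×10⁻⁸) + (6.42×10⁻⁸) = 1.12×10⁻⁶ J.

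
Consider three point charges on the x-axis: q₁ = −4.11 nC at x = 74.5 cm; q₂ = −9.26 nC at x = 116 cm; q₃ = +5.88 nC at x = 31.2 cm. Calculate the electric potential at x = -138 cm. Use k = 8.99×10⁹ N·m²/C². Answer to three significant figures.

The total potential is the scalar sum of each charge's contribution, V = Σ kqᵢ/rᵢ.
Distances from the field point to each charge: r₁ = 2.12 m, r₂ = 2.54 m, r₃ = 1.69 m.
V = k[(-4.11×10⁻⁹)/(2.12) + (-9.26×10⁻⁹)/(2.54) + (5.88×10⁻⁹)/(1.69)] = -18.9 V.

-18.9 V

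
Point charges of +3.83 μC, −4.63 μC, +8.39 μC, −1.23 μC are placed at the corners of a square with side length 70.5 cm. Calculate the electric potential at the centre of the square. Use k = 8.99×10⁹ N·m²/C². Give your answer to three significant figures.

Electric potential is a scalar, so the contributions from each charge add algebraically: V = Σ kqᵢ/rᵢ.
The distance from each corner to the centre is a√2/2 = 0.499 m.
V = k[(3.83×10⁻⁶)/(0.499) + (-4.63×10⁻⁶)/(0.499) + (8.39×10⁻⁶)/(0.499) + (-1.23×10⁻⁶)/(0.499)] = 1.15×10⁵ V.

1.15×10⁵ V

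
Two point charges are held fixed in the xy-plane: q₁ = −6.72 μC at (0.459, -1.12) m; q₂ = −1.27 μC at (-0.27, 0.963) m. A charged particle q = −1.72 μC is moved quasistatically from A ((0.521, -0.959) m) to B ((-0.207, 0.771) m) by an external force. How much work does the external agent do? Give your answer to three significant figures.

For quasistatic motion the external work equals the change in potential energy: W_ext = qΔV = q(V_B − V_A).
At A: distances to the source charges are 0.173 m, 2.08 m; V_A = Σ kqᵢ/rᵢ = -3.56×10⁵ V.
At B: distances to the source charges are 2.00 m, 0.202 m; V_B = Σ kqᵢ/rᵢ = -8.66×10⁴ V.
ΔV = V_B − V_A = 2.69×10⁵ V.
W_ext = qΔV = (-1.72×10⁻⁶ C)(2.69×10⁵ V) = -0.463 J.

-0.463 J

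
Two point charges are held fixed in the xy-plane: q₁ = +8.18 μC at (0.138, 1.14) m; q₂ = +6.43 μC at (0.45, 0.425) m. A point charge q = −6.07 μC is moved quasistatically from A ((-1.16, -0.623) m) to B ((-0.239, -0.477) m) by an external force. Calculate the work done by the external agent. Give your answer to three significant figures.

-0.191 J

For quasistatic motion the external work equals the change in potential energy: W_ext = qΔV = q(V_B − V_A).
At A: distances to the source charges are 2.19 m, 1.92 m; V_A = Σ kqᵢ/rᵢ = 6.37×10⁴ V.
At B: distances to the source charges are 1.66 m, 1.14 m; V_B = Σ kqᵢ/rᵢ = 9.52×10⁴ V.
ΔV = V_B − V_A = 3.15×10⁴ V.
W_ext = qΔV = (-6.07×10⁻⁶ C)(3.15×10⁴ V) = -0.191 J.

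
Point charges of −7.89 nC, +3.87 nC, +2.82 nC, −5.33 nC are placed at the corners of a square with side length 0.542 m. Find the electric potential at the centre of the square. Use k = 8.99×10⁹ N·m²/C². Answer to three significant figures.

-153 V

The total potential is the scalar sum of each charge's contribution, V = Σ kqᵢ/rᵢ.
The distance from each corner to the centre is a√2/2 = 0.383 m.
V = k[(-7.89×10⁻⁹)/(0.383) + (3.87×10⁻⁹)/(0.383) + (2.82×10⁻⁹)/(0.383) + (-5.33×10⁻⁹)/(0.383)] = -153 V.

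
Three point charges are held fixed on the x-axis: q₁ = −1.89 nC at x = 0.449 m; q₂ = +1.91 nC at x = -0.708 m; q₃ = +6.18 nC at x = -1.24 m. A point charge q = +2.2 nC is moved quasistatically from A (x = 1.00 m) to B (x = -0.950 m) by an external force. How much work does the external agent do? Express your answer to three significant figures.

For quasistatic motion the external work equals the change in potential energy: W_ext = qΔV = q(V_B − V_A).
At A: distances to the source charges are 0.551 m, 1.71 m, 2.24 m; V_A = Σ kqᵢ/rᵢ = 4.02 V.
At B: distances to the source charges are 1.40 m, 0.242 m, 0.290 m; V_B = Σ kqᵢ/rᵢ = 250 V.
ΔV = V_B − V_A = 246 V.
W_ext = qΔV = (2.20×10⁻⁹ C)(246 V) = 5.42×10⁻⁷ J.

5.42×10⁻⁷ J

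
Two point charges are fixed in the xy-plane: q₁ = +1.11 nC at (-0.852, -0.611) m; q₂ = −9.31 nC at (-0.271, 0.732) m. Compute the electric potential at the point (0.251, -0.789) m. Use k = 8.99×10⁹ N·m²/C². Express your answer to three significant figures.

-43.1 V

The total potential is the scalar sum of each charge's contribution, V = Σ kqᵢ/rᵢ.
Distances from the field point to each charge: r₁ = 1.12 m, r₂ = 1.61 m.
V = k[(1.11×10⁻⁹)/(1.12) + (-9.31×10⁻⁹)/(1.61)] = -43.1 V.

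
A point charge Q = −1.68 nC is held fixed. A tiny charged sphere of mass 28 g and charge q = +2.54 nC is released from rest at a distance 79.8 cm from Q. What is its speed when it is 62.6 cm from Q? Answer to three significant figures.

Only the electrostatic force acts, so mechanical energy is conserved: ½mv² = U₁ − U₂ = kQq(1/r₁ − 1/r₂).
U₁ − U₂ = (8.99×10⁹ N·m²/C²)(-1.68×10⁻⁹ C)(2.54×10⁻⁹ C)(1/0.798 − 1/0.626) = 1.32×10⁻⁸ J.
v = √(2·1.32×10⁻⁸/0.0280) = 9.71×10⁻⁴ m/s.

9.71×10⁻⁴ m/s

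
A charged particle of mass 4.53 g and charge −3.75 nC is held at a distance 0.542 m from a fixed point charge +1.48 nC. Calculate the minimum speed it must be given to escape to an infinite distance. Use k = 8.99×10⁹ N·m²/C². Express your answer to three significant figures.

To just escape, total mechanical energy must reach zero at infinity: ½mv²_min + U = 0, so ½mv²_min = −U = |kQq|/r.
|U| = |kQq|/r = (8.99×10⁹ N·m²/C²)(1.48×10⁻⁹)(3.75×10⁻⁹)/(0.542) = 9.21×10⁻⁸ J.
v_min = √(2|U|/m) = √(2·9.21×10⁻⁸/4.53×10⁻³) = 6.38×10⁻³ m/s.

6.38×10⁻³ m/s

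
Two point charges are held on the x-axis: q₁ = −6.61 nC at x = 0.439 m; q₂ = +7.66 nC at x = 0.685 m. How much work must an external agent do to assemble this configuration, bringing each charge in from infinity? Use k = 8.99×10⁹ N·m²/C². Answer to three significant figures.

The work to assemble the configuration equals its total potential energy, U = Σ kqᵢqⱼ/rᵢⱼ over all pairs.
Pair separations: r₁₂ = 0.246 m.
U = (-1.85×10⁻⁶) = -1.85×10⁻⁶ J.

-1.85×10⁻⁶ J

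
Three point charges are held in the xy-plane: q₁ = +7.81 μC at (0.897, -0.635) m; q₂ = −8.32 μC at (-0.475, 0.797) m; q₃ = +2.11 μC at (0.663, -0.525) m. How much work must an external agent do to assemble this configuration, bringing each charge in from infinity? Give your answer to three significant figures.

The work to assemble the configuration equals its total potential energy, U = Σ kqᵢqⱼ/rᵢⱼ over all pairs.
Pair separations: r₁₂ = 1.98 m, r₁₃ = 0.259 m, r₂₃ = 1.74 m.
U = (-0.295) + (0.573) + (-0.0905) = 0.188 J.

0.188 J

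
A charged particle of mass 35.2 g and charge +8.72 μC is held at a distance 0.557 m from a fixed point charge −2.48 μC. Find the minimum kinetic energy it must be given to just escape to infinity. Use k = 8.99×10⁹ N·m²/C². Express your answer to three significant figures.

0.349 J

To just escape, total mechanical energy must reach zero at infinity: ½mv²_min + U = 0, so ½mv²_min = −U = |kQq|/r.
|U| = |kQq|/r = (8.99×10⁹ N·m²/C²)(2.48×10⁻⁶)(8.72×10⁻⁶)/(0.557) = 0.349 J.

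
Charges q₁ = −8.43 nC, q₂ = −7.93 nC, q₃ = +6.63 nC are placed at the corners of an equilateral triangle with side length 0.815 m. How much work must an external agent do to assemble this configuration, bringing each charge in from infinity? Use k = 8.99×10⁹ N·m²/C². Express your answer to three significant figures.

The work to assemble the configuration equals its total potential energy, U = Σ kqᵢqⱼ/rᵢⱼ over all pairs.
All three pair separations equal the side length, 0.815 m.
U = (7.37×10⁻⁷) + (-6.17×10⁻⁷) + (-5.80×10⁻⁷) = -4.59×10⁻⁷ J.

-4.59×10⁻⁷ J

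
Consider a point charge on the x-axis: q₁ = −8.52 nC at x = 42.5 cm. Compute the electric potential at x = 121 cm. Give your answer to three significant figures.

Electric potential is a scalar, so the contributions from each charge add algebraically: V = Σ kqᵢ/rᵢ.
V = k[(-8.52×10⁻⁹)/(0.785)] = -97.6 V.

-97.6 V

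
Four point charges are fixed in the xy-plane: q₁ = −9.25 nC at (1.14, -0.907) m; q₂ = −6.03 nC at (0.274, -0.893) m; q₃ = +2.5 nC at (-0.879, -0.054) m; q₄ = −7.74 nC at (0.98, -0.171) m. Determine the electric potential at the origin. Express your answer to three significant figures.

Electric potential is a scalar, so the contributions from each charge add algebraically: V = Σ kqᵢ/rᵢ.
Distances from the field point to each charge: r₁ = 1.46 m, r₂ = 0.934 m, r₃ = 0.881 m, r₄ = 0.995 m.
V = k[(-9.25×10⁻⁹)/(1.46) + (-6.03×10⁻⁹)/(0.934) + (2.50×10⁻⁹)/(0.881) + (-7.74×10⁻⁹)/(0.995)] = -160 V.

-160 V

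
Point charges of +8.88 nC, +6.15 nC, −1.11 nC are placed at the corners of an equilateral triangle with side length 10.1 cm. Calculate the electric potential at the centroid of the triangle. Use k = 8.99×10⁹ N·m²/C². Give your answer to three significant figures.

The total potential is the scalar sum of each charge's contribution, V = Σ kqᵢ/rᵢ.
The distance from each vertex to the centroid is a/√3 = 0.0583 m.
V = k[(8.88×10⁻⁹)/(0.0583) + (6.15×10⁻⁹)/(0.0583) + (-1.11×10⁻⁹)/(0.0583)] = 2150 V.

2150 V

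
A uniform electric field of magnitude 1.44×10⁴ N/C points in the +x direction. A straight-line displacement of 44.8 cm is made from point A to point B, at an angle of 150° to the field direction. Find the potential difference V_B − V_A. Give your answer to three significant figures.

5590 V

Only the component of displacement along E changes the potential: ΔV = −E·d·cosθ.
ΔV = −(1.44×10⁴ V/m)(0.448 m)cos150° = 5590 V.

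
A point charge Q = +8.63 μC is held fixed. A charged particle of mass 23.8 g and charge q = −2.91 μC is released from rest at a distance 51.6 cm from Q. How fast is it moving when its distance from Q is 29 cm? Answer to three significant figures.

Only the electrostatic force acts, so mechanical energy is conserved: ½mv² = U₁ − U₂ = kQq(1/r₁ − 1/r₂).
U₁ − U₂ = (8.99×10⁹ N·m²/C²)(8.63×10⁻⁶ C)(-2.91×10⁻⁶ C)(1/0.516 − 1/0.290) = 0.341 J.
v = √(2·0.341/0.0238) = 5.35 m/s.

5.35 m/s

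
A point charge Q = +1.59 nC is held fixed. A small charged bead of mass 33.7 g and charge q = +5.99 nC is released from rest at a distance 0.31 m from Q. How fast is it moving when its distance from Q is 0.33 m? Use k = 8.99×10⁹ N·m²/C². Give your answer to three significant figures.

Only the electrostatic force acts, so mechanical energy is conserved: ½mv² = U₁ − U₂ = kQq(1/r₁ − 1/r₂).
U₁ − U₂ = (8.99×10⁹ N·m²/C²)(1.59×10⁻⁹ C)(5.99×10⁻⁹ C)(1/0.310 − 1/0.330) = 1.67×10⁻⁸ J.
v = √(2·1.67×10⁻⁸/0.0337) = 9.97×10⁻⁴ m/s.

9.97×10⁻⁴ m/s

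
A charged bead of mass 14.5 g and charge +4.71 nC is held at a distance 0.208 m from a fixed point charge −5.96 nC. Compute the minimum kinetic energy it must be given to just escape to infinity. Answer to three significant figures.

To just escape, total mechanical energy must reach zero at infinity: ½mv²_min + U = 0, so ½mv²_min = −U = |kQq|/r.
|U| = |kQq|/r = (8.99×10⁹ N·m²/C²)(5.96×10⁻⁹)(4.71×10⁻⁹)/(0.208) = 1.21×10⁻⁶ J.

1.21×10⁻⁶ J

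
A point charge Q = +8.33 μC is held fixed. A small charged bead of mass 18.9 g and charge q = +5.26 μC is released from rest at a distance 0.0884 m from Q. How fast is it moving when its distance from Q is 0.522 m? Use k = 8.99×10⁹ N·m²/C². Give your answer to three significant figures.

19.8 m/s

Only the electrostatic force acts, so mechanical energy is conserved: ½mv² = U₁ − U₂ = kQq(1/r₁ − 1/r₂).
U₁ − U₂ = (8.99×10⁹ N·m²/C²)(8.33×10⁻⁶ C)(5.26×10⁻⁶ C)(1/0.0884 − 1/0.522) = 3.70 J.
v = √(2·3.70/0.0189) = 19.8 m/s.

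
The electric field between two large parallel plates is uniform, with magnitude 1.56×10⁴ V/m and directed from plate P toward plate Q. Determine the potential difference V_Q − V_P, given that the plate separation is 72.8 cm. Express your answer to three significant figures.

-1.14×10⁴ V

In a uniform field, potential decreases in the direction of E: ΔV = −E·d for a displacement d parallel to E.
Going from P to Q is a displacement of 72.8 cm along the field, so V_Q − V_P = −Ed = -1.14×10⁴ V.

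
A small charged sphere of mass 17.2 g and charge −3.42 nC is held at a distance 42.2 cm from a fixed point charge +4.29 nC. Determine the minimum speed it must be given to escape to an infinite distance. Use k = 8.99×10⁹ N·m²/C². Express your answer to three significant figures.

To just escape, total mechanical energy must reach zero at infinity: ½mv²_min + U = 0, so ½mv²_min = −U = |kQq|/r.
|U| = |kQq|/r = (8.99×10⁹ N·m²/C²)(4.29×10⁻⁹)(3.42×10⁻⁹)/(0.422) = 3.13×10⁻⁷ J.
v_min = √(2|U|/m) = √(2·3.13×10⁻⁷/0.0172) = 6.03×10⁻³ m/s.

6.03×10⁻³ m/s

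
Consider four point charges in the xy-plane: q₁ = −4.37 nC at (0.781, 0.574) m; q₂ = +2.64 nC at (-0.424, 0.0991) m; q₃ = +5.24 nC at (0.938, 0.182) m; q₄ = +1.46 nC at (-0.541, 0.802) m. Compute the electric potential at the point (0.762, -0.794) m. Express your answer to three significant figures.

41.1 V

Electric potential is a scalar, so the contributions from each charge add algebraically: V = Σ kqᵢ/rᵢ.
Distances from the field point to each charge: r₁ = 1.37 m, r₂ = 1.48 m, r₃ = 0.992 m, r₄ = 2.06 m.
V = k[(-4.37×10⁻⁹)/(1.37) + (2.64×10⁻⁹)/(1.48) + (5.24×10⁻⁹)/(0.992) + (1.46×10⁻⁹)/(2.06)] = 41.1 V.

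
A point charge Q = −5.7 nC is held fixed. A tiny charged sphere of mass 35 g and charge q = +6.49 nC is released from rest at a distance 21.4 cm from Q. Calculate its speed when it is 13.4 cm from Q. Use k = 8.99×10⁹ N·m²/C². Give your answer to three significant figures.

7.28×10⁻³ m/s

Only the electrostatic force acts, so mechanical energy is conserved: ½mv² = U₁ − U₂ = kQq(1/r₁ − 1/r₂).
U₁ − U₂ = (8.99×10⁹ N·m²/C²)(-5.70×10⁻⁹ C)(6.49×10⁻⁹ C)(1/0.214 − 1/0.134) = 9.28×10⁻⁷ J.
v = √(2·9.28×10⁻⁷/0.0350) = 7.28×10⁻³ m/s.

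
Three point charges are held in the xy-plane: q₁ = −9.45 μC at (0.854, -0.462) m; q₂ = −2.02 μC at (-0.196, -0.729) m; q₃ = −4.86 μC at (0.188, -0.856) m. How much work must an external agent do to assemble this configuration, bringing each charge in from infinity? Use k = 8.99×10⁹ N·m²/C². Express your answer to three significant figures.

0.910 J

The work to assemble the configuration equals its total potential energy, U = Σ kqᵢqⱼ/rᵢⱼ over all pairs.
Pair separations: r₁₂ = 1.08 m, r₁₃ = 0.774 m, r₂₃ = 0.404 m.
U = (0.158) + (0.534) + (0.218) = 0.910 J.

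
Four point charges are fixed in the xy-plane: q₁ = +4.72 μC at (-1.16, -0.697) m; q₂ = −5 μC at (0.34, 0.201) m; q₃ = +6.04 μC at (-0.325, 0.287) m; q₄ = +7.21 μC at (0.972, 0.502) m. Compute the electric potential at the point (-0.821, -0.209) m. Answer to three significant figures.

The total potential is the scalar sum of each charge's contribution, V = Σ kqᵢ/rᵢ.
Distances from the field point to each charge: r₁ = 0.594 m, r₂ = 1.23 m, r₃ = 0.701 m, r₄ = 1.93 m.
V = k[(4.72×10⁻⁶)/(0.594) + (-5.00×10⁻⁶)/(1.23) + (6.04×10⁻⁶)/(0.701) + (7.21×10⁻⁶)/(1.93)] = 1.46×10⁵ V.

1.46×10⁵ V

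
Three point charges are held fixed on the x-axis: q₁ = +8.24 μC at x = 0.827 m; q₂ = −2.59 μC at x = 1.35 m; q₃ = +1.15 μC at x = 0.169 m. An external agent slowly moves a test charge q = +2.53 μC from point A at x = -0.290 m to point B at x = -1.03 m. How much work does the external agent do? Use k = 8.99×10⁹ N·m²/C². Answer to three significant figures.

For quasistatic motion the external work equals the change in potential energy: W_ext = qΔV = q(V_B − V_A).
At A: distances to the source charges are 1.12 m, 1.64 m, 0.459 m; V_A = Σ kqᵢ/rᵢ = 7.46×10⁴ V.
At B: distances to the source charges are 1.86 m, 2.38 m, 1.20 m; V_B = Σ kqᵢ/rᵢ = 3.87×10⁴ V.
ΔV = V_B − V_A = -3.59×10⁴ V.
W_ext = qΔV = (2.53×10⁻⁶ C)(-3.59×10⁴ V) = -0.0909 J.

-0.0909 J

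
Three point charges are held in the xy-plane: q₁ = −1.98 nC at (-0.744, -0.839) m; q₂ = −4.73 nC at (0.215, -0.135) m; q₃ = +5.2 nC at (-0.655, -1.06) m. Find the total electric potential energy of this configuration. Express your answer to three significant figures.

-4.92×10⁻⁷ J

The work to assemble the configuration equals its total potential energy, U = Σ kqᵢqⱼ/rᵢⱼ over all pairs.
Pair separations: r₁₂ = 1.19 m, r₁₃ = 0.238 m, r₂₃ = 1.27 m.
U = (7.08×10⁻⁸) + (-3.89×10⁻⁷) + (-1.74×10⁻⁷) = -4.92×10⁻⁷ J.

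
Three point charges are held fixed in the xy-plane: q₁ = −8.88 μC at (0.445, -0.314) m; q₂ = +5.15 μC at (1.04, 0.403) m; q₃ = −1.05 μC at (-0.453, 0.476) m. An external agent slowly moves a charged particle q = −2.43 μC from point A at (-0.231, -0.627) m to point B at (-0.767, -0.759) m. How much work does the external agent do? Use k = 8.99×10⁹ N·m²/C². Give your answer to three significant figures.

-0.0961 J

For quasistatic motion the external work equals the change in potential energy: W_ext = qΔV = q(V_B − V_A).
At A: distances to the source charges are 0.745 m, 1.64 m, 1.13 m; V_A = Σ kqᵢ/rᵢ = -8.73×10⁴ V.
At B: distances to the source charges are 1.29 m, 2.15 m, 1.27 m; V_B = Σ kqᵢ/rᵢ = -4.77×10⁴ V.
ΔV = V_B − V_A = 3.96×10⁴ V.
W_ext = qΔV = (-2.43×10⁻⁶ C)(3.96×10⁴ V) = -0.0961 J.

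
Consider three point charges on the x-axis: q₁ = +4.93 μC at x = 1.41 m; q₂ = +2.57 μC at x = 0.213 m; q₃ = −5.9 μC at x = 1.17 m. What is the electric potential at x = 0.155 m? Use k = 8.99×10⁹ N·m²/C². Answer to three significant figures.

3.81×10⁵ V

Electric potential is a scalar, so the contributions from each charge add algebraically: V = Σ kqᵢ/rᵢ.
Distances from the field point to each charge: r₁ = 1.25 m, r₂ = 0.0580 m, r₃ = 1.01 m.
V = k[(4.93×10⁻⁶)/(1.25) + (2.57×10⁻⁶)/(0.0580) + (-5.90×10⁻⁶)/(1.01)] = 3.81×10⁵ V.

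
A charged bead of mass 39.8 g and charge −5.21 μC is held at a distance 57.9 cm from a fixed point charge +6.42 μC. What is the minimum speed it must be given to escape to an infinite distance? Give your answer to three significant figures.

To just escape, total mechanical energy must reach zero at infinity: ½mv²_min + U = 0, so ½mv²_min = −U = |kQq|/r.
|U| = |kQq|/r = (8.99×10⁹ N·m²/C²)(6.42×10⁻⁶)(5.21×10⁻⁶)/(0.579) = 0.519 J.
v_min = √(2|U|/m) = √(2·0.519/0.0398) = 5.11 m/s.

5.11 m/s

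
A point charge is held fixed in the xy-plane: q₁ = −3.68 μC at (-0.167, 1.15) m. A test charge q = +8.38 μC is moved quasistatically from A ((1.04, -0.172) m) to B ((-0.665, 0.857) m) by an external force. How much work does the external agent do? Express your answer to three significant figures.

-0.325 J

For quasistatic motion the external work equals the change in potential energy: W_ext = qΔV = q(V_B − V_A).
At A: distance to the source charge is 1.79 m; V_A = kq₁/r = -1.85×10⁴ V.
At B: distance to the source charge is 0.578 m; V_B = kq₁/r = -5.73×10⁴ V.
ΔV = V_B − V_A = -3.88×10⁴ V.
W_ext = qΔV = (8.38×10⁻⁶ C)(-3.88×10⁴ V) = -0.325 J.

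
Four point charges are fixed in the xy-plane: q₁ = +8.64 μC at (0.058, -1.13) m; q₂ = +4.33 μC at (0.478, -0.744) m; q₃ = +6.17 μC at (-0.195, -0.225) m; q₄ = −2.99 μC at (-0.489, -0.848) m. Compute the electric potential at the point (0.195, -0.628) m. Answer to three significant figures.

Electric potential is a scalar, so the contributions from each charge add algebraically: V = Σ kqᵢ/rᵢ.
Distances from the field point to each charge: r₁ = 0.520 m, r₂ = 0.306 m, r₃ = 0.561 m, r₄ = 0.719 m.
V = k[(8.64×10⁻⁶)/(0.520) + (4.33×10⁻⁶)/(0.306) + (6.17×10⁻⁶)/(0.561) + (-2.99×10⁻⁶)/(0.719)] = 3.38×10⁵ V.

3.38×10⁵ V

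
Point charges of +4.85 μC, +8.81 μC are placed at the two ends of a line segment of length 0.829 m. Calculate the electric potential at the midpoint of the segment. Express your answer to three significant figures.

The total potential is the scalar sum of each charge's contribution, V = Σ kqᵢ/rᵢ.
Each charge is 0.414 m from the midpoint.
V = k[(4.85×10⁻⁶)/(0.414) + (8.81×10⁻⁶)/(0.414)] = 2.96×10⁵ V.

2.96×10⁵ V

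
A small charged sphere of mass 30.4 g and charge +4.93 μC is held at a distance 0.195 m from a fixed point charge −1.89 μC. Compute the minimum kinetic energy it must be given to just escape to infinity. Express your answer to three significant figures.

0.430 J

To just escape, total mechanical energy must reach zero at infinity: ½mv²_min + U = 0, so ½mv²_min = −U = |kQq|/r.
|U| = |kQq|/r = (8.99×10⁹ N·m²/C²)(1.89×10⁻⁶)(4.93×10⁻⁶)/(0.195) = 0.430 J.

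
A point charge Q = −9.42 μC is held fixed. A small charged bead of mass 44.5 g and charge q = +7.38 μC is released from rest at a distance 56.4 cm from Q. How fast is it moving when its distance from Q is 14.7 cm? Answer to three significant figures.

Only the electrostatic force acts, so mechanical energy is conserved: ½mv² = U₁ − U₂ = kQq(1/r₁ − 1/r₂).
U₁ − U₂ = (8.99×10⁹ N·m²/C²)(-9.42×10⁻⁶ C)(7.38×10⁻⁶ C)(1/0.564 − 1/0.147) = 3.14 J.
v = √(2·3.14/0.0445) = 11.9 m/s.

11.9 m/s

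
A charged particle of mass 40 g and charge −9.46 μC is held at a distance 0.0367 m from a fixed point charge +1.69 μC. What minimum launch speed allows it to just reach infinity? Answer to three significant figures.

To just escape, total mechanical energy must reach zero at infinity: ½mv²_min + U = 0, so ½mv²_min = −U = |kQq|/r.
|U| = |kQq|/r = (8.99×10⁹ N·m²/C²)(1.69×10⁻⁶)(9.46×10⁻⁶)/(0.0367) = 3.92 J.
v_min = √(2|U|/m) = √(2·3.92/0.0400) = 14.0 m/s.

14.0 m/s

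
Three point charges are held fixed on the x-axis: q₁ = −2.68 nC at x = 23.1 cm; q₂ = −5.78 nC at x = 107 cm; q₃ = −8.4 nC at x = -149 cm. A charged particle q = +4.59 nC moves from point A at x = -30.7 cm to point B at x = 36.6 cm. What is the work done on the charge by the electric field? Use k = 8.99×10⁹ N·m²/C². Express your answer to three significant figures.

The work done by the electric force is W_field = −ΔU = −q(V_B − V_A) = q(V_A − V_B).
At A: distances to the source charges are 0.538 m, 1.38 m, 1.18 m; V_A = Σ kqᵢ/rᵢ = -146 V.
At B: distances to the source charges are 0.135 m, 0.704 m, 1.86 m; V_B = Σ kqᵢ/rᵢ = -293 V.
ΔV = V_B − V_A = -147 V.
W_field = −qΔV = −(4.59×10⁻⁹ C)(-147 V) = 6.73×10⁻⁷ J.

6.73×10⁻⁷ J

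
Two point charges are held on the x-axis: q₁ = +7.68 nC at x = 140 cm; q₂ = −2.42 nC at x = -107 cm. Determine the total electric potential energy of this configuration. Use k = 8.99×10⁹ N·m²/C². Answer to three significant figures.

The assembly work is the sum of pairwise potential energies, U = Σ_{i<j} kqᵢqⱼ/rᵢⱼ.
Pair separations: r₁₂ = 2.47 m.
U = (-6.76×10⁻⁸) = -6.76×10⁻⁸ J.

-6.76×10⁻⁸ J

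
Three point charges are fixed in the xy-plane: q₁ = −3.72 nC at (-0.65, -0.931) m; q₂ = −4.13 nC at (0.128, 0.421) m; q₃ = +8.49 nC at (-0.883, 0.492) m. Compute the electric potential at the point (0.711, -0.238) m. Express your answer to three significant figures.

The total potential is the scalar sum of each charge's contribution, V = Σ kqᵢ/rᵢ.
Distances from the field point to each charge: r₁ = 1.53 m, r₂ = 0.880 m, r₃ = 1.75 m.
V = k[(-3.72×10⁻⁹)/(1.53) + (-4.13×10⁻⁹)/(0.880) + (8.49×10⁻⁹)/(1.75)] = -20.6 V.

-20.6 V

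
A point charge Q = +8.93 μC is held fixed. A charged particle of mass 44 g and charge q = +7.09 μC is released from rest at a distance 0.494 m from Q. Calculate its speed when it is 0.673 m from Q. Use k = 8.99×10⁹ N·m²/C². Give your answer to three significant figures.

Only the electrostatic force acts, so mechanical energy is conserved: ½mv² = U₁ − U₂ = kQq(1/r₁ − 1/r₂).
U₁ − U₂ = (8.99×10⁹ N·m²/C²)(8.93×10⁻⁶ C)(7.09×10⁻⁶ C)(1/0.494 − 1/0.673) = 0.306 J.
v = √(2·0.306/0.0440) = 3.73 m/s.

3.73 m/s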